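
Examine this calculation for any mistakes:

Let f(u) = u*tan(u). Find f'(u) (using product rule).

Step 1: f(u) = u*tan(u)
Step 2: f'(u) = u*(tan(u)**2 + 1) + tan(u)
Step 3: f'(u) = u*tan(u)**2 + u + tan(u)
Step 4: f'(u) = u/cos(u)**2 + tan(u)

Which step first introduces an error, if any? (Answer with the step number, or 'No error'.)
No error

All steps in this derivation are correct.
The final answer f'(u) = u/cos(u)**2 + tan(u) is valid.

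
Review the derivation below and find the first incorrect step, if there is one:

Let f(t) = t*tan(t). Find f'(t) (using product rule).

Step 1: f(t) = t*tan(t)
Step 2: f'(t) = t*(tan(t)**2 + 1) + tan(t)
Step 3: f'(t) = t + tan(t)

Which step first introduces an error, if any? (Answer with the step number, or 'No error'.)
Step 3

Step 3 is incorrect due to a dropped term.
The step shows: t + tan(t)
The correct value should be: t*tan(t)**2 + t + tan(t)

Explanation: A term was dropped: the term t*tan(t)**2 was incorrectly omitted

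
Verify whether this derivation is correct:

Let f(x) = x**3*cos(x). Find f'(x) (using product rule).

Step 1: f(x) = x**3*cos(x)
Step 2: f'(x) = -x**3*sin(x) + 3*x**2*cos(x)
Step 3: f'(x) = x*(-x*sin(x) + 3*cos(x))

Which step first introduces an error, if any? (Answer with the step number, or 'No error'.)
Step 3

Step 3 is incorrect due to a wrong exponent.
The step shows: x*(-x*sin(x) + 3*cos(x))
The correct value should be: x**2*(-x*sin(x) + 3*cos(x))

Explanation: The exponent 2 on x was incorrectly written as 1: the term x**2*(-x*sin(x) + 3*cos(x)) was incorrectly written as x*(-x*sin(x) + 3*cos(x))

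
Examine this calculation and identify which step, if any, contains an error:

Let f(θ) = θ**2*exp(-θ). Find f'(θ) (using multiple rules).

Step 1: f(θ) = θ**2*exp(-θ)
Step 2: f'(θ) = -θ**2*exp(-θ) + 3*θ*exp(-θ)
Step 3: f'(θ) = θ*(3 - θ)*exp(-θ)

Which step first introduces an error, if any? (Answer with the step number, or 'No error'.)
Step 2

Step 2 is incorrect due to a wrong coefficient.
The step shows: -θ**2*exp(-θ) + 3*θ*exp(-θ)
The correct value should be: -θ**2*exp(-θ) + 2*θ*exp(-θ)

Explanation: The coefficient 2 was incorrectly written as 3: the term 2*θ*exp(-θ) was incorrectly written as 3*θ*exp(-θ)
The later steps are derived from this incorrect expression, so the error originates in Step 2.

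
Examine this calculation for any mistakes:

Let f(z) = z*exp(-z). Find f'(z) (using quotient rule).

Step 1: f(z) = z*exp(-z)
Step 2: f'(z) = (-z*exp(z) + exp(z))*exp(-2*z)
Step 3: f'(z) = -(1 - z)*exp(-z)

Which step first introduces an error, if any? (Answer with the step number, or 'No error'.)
Step 3

Step 3 is incorrect due to a sign flip.
The step shows: -(1 - z)*exp(-z)
The correct value should be: (1 - z)*exp(-z)

Explanation: The sign of the whole expression was flipped: the term (1 - z)*exp(-z) was incorrectly written as -(1 - z)*exp(-z)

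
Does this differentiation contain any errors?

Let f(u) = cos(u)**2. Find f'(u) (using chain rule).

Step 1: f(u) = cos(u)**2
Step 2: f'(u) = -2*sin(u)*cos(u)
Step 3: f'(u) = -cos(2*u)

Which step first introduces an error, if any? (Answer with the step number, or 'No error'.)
Step 3

Step 3 is incorrect due to a wrong trig function.
The step shows: -cos(2*u)
The correct value should be: -sin(2*u)

Explanation: sin(2*u) was incorrectly written as cos(2*u): the term -sin(2*u) was incorrectly written as -cos(2*u)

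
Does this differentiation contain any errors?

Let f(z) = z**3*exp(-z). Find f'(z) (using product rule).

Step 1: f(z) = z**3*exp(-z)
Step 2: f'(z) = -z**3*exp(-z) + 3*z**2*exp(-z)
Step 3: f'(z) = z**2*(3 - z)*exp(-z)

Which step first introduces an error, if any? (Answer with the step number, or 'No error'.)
No error

All steps in this derivation are correct.
The final answer f'(z) = z**2*(3 - z)*exp(-z) is valid.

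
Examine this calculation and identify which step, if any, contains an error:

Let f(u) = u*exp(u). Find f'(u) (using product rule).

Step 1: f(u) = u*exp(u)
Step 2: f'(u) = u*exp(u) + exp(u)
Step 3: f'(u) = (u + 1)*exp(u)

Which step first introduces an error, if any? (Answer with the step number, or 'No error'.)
No error

All steps in this derivation are correct.
The final answer f'(u) = (u + 1)*exp(u) is valid.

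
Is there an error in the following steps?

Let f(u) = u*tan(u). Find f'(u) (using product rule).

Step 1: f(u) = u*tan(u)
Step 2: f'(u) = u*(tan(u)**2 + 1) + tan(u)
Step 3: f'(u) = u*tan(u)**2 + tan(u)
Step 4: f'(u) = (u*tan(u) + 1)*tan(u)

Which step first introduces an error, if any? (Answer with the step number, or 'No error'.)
Step 3

Step 3 is incorrect due to a dropped term.
The step shows: u*tan(u)**2 + tan(u)
The correct value should be: u*tan(u)**2 + u + tan(u)

Explanation: A term was dropped: the term u was incorrectly omitted
The later steps are derived from this incorrect expression, so the error originates in Step 3.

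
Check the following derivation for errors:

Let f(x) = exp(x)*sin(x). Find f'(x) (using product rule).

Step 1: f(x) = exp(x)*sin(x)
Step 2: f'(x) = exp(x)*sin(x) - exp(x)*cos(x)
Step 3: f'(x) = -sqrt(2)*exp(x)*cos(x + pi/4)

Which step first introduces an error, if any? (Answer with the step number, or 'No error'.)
Step 2

Step 2 is incorrect due to a sign flip.
The step shows: exp(x)*sin(x) - exp(x)*cos(x)
The correct value should be: exp(x)*sin(x) + exp(x)*cos(x)

Explanation: The sign of one term was flipped: the term exp(x)*cos(x) was incorrectly written as -exp(x)*cos(x)
The later steps are derived from this incorrect expression, so the error originates in Step 2.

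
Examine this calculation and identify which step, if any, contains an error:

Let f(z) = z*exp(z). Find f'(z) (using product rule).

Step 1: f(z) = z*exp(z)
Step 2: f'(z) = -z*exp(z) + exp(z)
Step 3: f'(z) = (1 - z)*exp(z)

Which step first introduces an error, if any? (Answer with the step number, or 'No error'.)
Step 2

Step 2 is incorrect due to a sign flip.
The step shows: -z*exp(z) + exp(z)
The correct value should be: z*exp(z) + exp(z)

Explanation: The sign of one term was flipped: the term z*exp(z) was incorrectly written as -z*exp(z)
The later steps are derived from this incorrect expression, so the error originates in Step 2.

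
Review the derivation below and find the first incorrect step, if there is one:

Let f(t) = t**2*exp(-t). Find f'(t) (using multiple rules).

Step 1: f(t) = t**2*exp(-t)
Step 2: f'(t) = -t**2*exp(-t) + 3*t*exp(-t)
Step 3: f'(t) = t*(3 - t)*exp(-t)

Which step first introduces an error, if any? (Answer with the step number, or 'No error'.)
Step 2

Step 2 is incorrect due to a wrong coefficient.
The step shows: -t**2*exp(-t) + 3*t*exp(-t)
The correct value should be: -t**2*exp(-t) + 2*t*exp(-t)

Explanation: The coefficient 2 was incorrectly written as 3: the term 2*t*exp(-t) was incorrectly written as 3*t*exp(-t)
The later steps are derived from this incorrect expression, so the error originates in Step 2.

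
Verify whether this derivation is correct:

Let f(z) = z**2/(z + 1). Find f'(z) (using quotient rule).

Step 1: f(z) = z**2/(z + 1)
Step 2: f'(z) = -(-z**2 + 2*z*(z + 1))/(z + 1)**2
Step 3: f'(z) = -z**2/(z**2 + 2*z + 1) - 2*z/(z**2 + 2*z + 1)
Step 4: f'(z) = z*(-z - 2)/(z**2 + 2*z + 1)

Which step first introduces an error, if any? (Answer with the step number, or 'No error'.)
Step 2

Step 2 is incorrect due to a sign flip.
The step shows: -(-z**2 + 2*z*(z + 1))/(z + 1)**2
The correct value should be: (-z**2 + 2*z*(z + 1))/(z + 1)**2

Explanation: The sign of the whole expression was flipped: the term (-z**2 + 2*z*(z + 1))/(z + 1)**2 was incorrectly written as -(-z**2 + 2*z*(z + 1))/(z + 1)**2
The later steps are derived from this incorrect expression, so the error originates in Step 2.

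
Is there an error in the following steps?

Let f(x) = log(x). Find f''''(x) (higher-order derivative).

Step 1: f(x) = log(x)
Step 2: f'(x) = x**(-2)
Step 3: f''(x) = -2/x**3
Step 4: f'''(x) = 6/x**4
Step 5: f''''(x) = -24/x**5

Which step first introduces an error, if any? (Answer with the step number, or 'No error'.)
Step 2

Step 2 is incorrect due to a wrong exponent.
The step shows: x**(-2)
The correct value should be: 1/x

Explanation: The exponent -1 on x was incorrectly written as -2: the term 1/x was incorrectly written as x**(-2)
The later steps are derived from this incorrect expression, so the error originates in Step 2.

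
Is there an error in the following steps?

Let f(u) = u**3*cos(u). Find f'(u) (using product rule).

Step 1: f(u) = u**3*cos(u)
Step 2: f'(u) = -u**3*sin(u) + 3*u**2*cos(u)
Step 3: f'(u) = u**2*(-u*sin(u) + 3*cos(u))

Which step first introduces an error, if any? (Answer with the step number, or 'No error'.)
No error

All steps in this derivation are correct.
The final answer f'(u) = u**2*(-u*sin(u) + 3*cos(u)) is valid.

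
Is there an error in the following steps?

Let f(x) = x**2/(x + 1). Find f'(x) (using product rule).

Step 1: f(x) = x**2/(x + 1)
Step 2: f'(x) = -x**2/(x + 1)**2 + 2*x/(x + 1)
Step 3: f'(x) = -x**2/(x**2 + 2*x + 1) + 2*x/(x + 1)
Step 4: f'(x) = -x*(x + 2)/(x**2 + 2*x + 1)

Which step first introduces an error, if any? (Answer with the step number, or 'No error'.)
Step 4

Step 4 is incorrect due to a sign flip.
The step shows: -x*(x + 2)/(x**2 + 2*x + 1)
The correct value should be: x*(x + 2)/(x**2 + 2*x + 1)

Explanation: The sign of the whole expression was flipped: the term x*(x + 2)/(x**2 + 2*x + 1) was incorrectly written as -x*(x + 2)/(x**2 + 2*x + 1)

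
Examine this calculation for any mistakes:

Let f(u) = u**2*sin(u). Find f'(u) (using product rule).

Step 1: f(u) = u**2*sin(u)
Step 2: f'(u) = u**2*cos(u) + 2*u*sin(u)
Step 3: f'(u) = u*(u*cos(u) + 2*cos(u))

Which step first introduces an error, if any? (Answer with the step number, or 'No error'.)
Step 3

Step 3 is incorrect due to a wrong trig function.
The step shows: u*(u*cos(u) + 2*cos(u))
The correct value should be: u*(u*cos(u) + 2*sin(u))

Explanation: sin(u) was incorrectly written as cos(u): the term u*(u*cos(u) + 2*sin(u)) was incorrectly written as u*(u*cos(u) + 2*cos(u))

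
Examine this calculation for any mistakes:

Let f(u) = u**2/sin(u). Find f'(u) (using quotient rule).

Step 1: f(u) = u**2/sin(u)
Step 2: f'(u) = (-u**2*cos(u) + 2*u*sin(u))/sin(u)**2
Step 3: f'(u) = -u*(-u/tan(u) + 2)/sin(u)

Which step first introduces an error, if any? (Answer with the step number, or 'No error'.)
Step 3

Step 3 is incorrect due to a sign flip.
The step shows: -u*(-u/tan(u) + 2)/sin(u)
The correct value should be: u*(-u/tan(u) + 2)/sin(u)

Explanation: The sign of the whole expression was flipped: the term u*(-u/tan(u) + 2)/sin(u) was incorrectly written as -u*(-u/tan(u) + 2)/sin(u)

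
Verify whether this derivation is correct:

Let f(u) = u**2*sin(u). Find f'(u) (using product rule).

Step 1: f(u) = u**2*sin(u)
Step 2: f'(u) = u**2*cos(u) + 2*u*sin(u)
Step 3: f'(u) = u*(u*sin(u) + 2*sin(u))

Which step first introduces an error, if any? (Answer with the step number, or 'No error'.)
Step 3

Step 3 is incorrect due to a wrong trig function.
The step shows: u*(u*sin(u) + 2*sin(u))
The correct value should be: u*(u*cos(u) + 2*sin(u))

Explanation: cos(u) was incorrectly written as sin(u): the term u*(u*cos(u) + 2*sin(u)) was incorrectly written as u*(u*sin(u) + 2*sin(u))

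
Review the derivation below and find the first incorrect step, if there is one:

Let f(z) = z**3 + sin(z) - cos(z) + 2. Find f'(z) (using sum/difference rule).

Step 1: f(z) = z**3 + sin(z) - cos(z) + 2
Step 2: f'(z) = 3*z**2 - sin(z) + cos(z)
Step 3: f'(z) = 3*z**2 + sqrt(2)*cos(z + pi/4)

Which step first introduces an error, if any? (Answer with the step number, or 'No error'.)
Step 2

Step 2 is incorrect due to a sign flip.
The step shows: 3*z**2 - sin(z) + cos(z)
The correct value should be: 3*z**2 + sin(z) + cos(z)

Explanation: The sign of one term was flipped: the term sin(z) was incorrectly written as -sin(z)
The later steps are derived from this incorrect expression, so the error originates in Step 2.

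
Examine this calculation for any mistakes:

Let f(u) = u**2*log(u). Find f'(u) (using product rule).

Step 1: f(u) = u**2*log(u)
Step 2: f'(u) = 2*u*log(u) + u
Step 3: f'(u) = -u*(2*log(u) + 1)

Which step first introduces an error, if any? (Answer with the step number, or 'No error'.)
Step 3

Step 3 is incorrect due to a sign flip.
The step shows: -u*(2*log(u) + 1)
The correct value should be: u*(2*log(u) + 1)

Explanation: The sign of the whole expression was flipped: the term u*(2*log(u) + 1) was incorrectly written as -u*(2*log(u) + 1)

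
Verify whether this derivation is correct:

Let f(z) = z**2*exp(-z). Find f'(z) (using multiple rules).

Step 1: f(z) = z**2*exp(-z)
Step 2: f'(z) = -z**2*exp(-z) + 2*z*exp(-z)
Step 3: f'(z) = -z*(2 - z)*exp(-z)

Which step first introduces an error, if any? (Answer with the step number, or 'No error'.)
Step 3

Step 3 is incorrect due to a sign flip.
The step shows: -z*(2 - z)*exp(-z)
The correct value should be: z*(2 - z)*exp(-z)

Explanation: The sign of the whole expression was flipped: the term z*(2 - z)*exp(-z) was incorrectly written as -z*(2 - z)*exp(-z)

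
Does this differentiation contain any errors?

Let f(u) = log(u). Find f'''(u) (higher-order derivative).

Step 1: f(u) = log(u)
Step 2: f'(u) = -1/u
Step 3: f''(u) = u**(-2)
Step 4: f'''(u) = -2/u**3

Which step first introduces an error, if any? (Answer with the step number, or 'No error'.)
Step 2

Step 2 is incorrect due to a sign flip.
The step shows: -1/u
The correct value should be: 1/u

Explanation: The sign of the whole expression was flipped: the term 1/u was incorrectly written as -1/u
The later steps are derived from this incorrect expression, so the error originates in Step 2.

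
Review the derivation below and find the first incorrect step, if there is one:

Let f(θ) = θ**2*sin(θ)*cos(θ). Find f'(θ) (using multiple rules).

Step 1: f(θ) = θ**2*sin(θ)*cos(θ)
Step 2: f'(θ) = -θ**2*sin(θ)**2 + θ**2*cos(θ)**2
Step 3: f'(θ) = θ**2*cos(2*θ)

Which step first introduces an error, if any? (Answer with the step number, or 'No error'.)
Step 2

Step 2 is incorrect due to a dropped term.
The step shows: -θ**2*sin(θ)**2 + θ**2*cos(θ)**2
The correct value should be: -θ**2*sin(θ)**2 + θ**2*cos(θ)**2 + 2*θ*sin(θ)*cos(θ)

Explanation: A term was dropped: the term 2*θ*sin(θ)*cos(θ) was incorrectly omitted
The later steps are derived from this incorrect expression, so the error originates in Step 2.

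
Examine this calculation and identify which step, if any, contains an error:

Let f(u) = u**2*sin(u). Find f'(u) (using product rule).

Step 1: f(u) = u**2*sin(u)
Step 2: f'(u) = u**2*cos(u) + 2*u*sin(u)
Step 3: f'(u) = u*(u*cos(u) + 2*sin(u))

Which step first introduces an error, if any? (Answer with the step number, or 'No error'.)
No error

All steps in this derivation are correct.
The final answer f'(u) = u*(u*cos(u) + 2*sin(u)) is valid.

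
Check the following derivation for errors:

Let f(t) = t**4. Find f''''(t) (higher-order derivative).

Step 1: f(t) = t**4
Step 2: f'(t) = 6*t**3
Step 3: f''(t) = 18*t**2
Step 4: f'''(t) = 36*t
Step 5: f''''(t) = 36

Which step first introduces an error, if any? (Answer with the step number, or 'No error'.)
Step 2

Step 2 is incorrect due to a wrong coefficient.
The step shows: 6*t**3
The correct value should be: 4*t**3

Explanation: The coefficient 4 was incorrectly written as 6: the term 4*t**3 was incorrectly written as 6*t**3
The later steps are derived from this incorrect expression, so the error originates in Step 2.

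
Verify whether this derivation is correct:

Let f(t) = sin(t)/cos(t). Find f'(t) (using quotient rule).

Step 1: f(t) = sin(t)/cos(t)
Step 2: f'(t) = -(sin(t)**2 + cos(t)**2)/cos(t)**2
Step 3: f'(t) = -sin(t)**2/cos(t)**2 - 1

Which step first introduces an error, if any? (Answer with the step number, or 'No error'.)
Step 2

Step 2 is incorrect due to a sign flip.
The step shows: -(sin(t)**2 + cos(t)**2)/cos(t)**2
The correct value should be: (sin(t)**2 + cos(t)**2)/cos(t)**2

Explanation: The sign of the whole expression was flipped: the term (sin(t)**2 + cos(t)**2)/cos(t)**2 was incorrectly written as -(sin(t)**2 + cos(t)**2)/cos(t)**2
The later steps are derived from this incorrect expression, so the error originates in Step 2.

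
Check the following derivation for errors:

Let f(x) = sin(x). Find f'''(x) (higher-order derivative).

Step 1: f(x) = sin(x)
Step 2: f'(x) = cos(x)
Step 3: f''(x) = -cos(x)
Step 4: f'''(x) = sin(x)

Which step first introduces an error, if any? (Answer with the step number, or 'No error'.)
Step 3

Step 3 is incorrect due to a wrong trig function.
The step shows: -cos(x)
The correct value should be: -sin(x)

Explanation: sin(x) was incorrectly written as cos(x): the term -sin(x) was incorrectly written as -cos(x)
The later steps are derived from this incorrect expression, so the error originates in Step 3.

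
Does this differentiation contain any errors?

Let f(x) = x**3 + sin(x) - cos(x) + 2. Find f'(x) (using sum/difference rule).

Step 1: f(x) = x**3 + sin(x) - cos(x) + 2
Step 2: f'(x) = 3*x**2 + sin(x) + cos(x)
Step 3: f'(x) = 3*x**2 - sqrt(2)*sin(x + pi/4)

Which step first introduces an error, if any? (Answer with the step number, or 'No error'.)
Step 3

Step 3 is incorrect due to a sign flip.
The step shows: 3*x**2 - sqrt(2)*sin(x + pi/4)
The correct value should be: 3*x**2 + sqrt(2)*sin(x + pi/4)

Explanation: The sign of one term was flipped: the term sqrt(2)*sin(x + pi/4) was incorrectly written as -sqrt(2)*sin(x + pi/4)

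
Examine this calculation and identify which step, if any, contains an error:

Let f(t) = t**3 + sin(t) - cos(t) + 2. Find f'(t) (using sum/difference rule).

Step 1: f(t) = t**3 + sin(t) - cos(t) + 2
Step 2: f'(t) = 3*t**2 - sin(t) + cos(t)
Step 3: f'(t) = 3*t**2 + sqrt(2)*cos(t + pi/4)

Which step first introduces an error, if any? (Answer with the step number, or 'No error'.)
Step 2

Step 2 is incorrect due to a sign flip.
The step shows: 3*t**2 - sin(t) + cos(t)
The correct value should be: 3*t**2 + sin(t) + cos(t)

Explanation: The sign of one term was flipped: the term sin(t) was incorrectly written as -sin(t)
The later steps are derived from this incorrect expression, so the error originates in Step 2.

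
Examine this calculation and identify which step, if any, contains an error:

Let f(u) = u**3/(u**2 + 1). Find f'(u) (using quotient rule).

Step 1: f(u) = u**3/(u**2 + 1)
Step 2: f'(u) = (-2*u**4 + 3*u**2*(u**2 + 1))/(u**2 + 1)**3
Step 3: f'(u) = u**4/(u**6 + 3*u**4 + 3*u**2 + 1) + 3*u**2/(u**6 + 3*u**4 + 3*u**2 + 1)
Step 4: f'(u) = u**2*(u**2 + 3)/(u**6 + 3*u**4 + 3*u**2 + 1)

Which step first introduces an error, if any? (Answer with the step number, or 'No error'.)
Step 2

Step 2 is incorrect due to a wrong exponent.
The step shows: (-2*u**4 + 3*u**2*(u**2 + 1))/(u**2 + 1)**3
The correct value should be: (-2*u**4 + 3*u**2*(u**2 + 1))/(u**2 + 1)**2

Explanation: The exponent -2 on u**2 + 1 was incorrectly written as -3: the term (-2*u**4 + 3*u**2*(u**2 + 1))/(u**2 + 1)**2 was incorrectly written as (-2*u**4 + 3*u**2*(u**2 + 1))/(u**2 + 1)**3
The later steps are derived from this incorrect expression, so the error originates in Step 2.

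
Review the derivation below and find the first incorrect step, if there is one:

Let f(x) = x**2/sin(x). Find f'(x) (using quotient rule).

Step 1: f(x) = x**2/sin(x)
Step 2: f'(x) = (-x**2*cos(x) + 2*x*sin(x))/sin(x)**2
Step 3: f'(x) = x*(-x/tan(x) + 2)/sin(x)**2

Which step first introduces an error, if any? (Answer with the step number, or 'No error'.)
Step 3

Step 3 is incorrect due to a wrong exponent.
The step shows: x*(-x/tan(x) + 2)/sin(x)**2
The correct value should be: x*(-x/tan(x) + 2)/sin(x)

Explanation: The exponent -1 on sin(x) was incorrectly written as -2: the term x*(-x/tan(x) + 2)/sin(x) was incorrectly written as x*(-x/tan(x) + 2)/sin(x)**2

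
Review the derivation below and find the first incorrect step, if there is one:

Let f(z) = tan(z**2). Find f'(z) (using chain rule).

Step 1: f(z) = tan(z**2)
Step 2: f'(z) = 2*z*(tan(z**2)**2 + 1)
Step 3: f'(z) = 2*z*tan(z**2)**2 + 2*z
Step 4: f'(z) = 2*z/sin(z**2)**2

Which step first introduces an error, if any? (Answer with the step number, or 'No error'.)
Step 4

Step 4 is incorrect due to a wrong trig function.
The step shows: 2*z/sin(z**2)**2
The correct value should be: 2*z/cos(z**2)**2

Explanation: cos(z**2) was incorrectly written as sin(z**2): the term 2*z/cos(z**2)**2 was incorrectly written as 2*z/sin(z**2)**2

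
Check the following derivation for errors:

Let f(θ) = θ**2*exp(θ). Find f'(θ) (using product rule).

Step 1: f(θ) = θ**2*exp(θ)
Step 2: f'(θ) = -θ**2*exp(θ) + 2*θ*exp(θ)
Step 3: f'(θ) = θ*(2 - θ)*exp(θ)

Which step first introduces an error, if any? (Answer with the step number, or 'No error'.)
Step 2

Step 2 is incorrect due to a sign flip.
The step shows: -θ**2*exp(θ) + 2*θ*exp(θ)
The correct value should be: θ**2*exp(θ) + 2*θ*exp(θ)

Explanation: The sign of one term was flipped: the term θ**2*exp(θ) was incorrectly written as -θ**2*exp(θ)
The later steps are derived from this incorrect expression, so the error originates in Step 2.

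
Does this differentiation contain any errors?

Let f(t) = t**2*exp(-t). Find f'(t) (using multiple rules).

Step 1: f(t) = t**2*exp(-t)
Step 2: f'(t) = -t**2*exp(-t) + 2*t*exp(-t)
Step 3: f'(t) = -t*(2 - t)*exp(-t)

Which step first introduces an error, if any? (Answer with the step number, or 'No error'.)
Step 3

Step 3 is incorrect due to a sign flip.
The step shows: -t*(2 - t)*exp(-t)
The correct value should be: t*(2 - t)*exp(-t)

Explanation: The sign of the whole expression was flipped: the term t*(2 - t)*exp(-t) was incorrectly written as -t*(2 - t)*exp(-t)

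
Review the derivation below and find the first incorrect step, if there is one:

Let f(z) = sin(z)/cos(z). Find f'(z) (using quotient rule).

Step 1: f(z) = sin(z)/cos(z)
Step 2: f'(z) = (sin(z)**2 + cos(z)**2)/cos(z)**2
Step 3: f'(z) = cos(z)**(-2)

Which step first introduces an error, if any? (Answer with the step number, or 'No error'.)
No error

All steps in this derivation are correct.
The final answer f'(z) = cos(z)**(-2) is valid.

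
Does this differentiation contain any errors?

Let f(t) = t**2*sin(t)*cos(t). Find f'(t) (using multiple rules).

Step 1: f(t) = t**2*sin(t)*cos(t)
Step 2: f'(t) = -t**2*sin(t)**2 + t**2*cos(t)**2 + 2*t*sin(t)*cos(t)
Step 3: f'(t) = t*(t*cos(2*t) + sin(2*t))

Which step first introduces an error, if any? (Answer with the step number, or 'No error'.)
No error

All steps in this derivation are correct.
The final answer f'(t) = t*(t*cos(2*t) + sin(2*t)) is valid.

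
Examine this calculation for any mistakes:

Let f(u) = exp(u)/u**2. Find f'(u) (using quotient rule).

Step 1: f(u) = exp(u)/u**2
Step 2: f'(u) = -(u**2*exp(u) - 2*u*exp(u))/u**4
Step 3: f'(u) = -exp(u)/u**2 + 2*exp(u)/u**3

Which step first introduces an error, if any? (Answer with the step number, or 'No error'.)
Step 2

Step 2 is incorrect due to a sign flip.
The step shows: -(u**2*exp(u) - 2*u*exp(u))/u**4
The correct value should be: (u**2*exp(u) - 2*u*exp(u))/u**4

Explanation: The sign of the whole expression was flipped: the term (u**2*exp(u) - 2*u*exp(u))/u**4 was incorrectly written as -(u**2*exp(u) - 2*u*exp(u))/u**4
The later steps are derived from this incorrect expression, so the error originates in Step 2.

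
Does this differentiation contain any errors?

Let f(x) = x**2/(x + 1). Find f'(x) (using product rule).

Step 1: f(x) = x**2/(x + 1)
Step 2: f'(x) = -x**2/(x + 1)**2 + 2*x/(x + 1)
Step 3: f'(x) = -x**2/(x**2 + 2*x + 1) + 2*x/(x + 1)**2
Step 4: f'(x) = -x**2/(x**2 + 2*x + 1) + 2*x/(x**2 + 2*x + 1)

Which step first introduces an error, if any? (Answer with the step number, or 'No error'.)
Step 3

Step 3 is incorrect due to a wrong exponent.
The step shows: -x**2/(x**2 + 2*x + 1) + 2*x/(x + 1)**2
The correct value should be: -x**2/(x**2 + 2*x + 1) + 2*x/(x + 1)

Explanation: The exponent -1 on x + 1 was incorrectly written as -2: the term 2*x/(x + 1) was incorrectly written as 2*x/(x + 1)**2
The later steps are derived from this incorrect expression, so the error originates in Step 3.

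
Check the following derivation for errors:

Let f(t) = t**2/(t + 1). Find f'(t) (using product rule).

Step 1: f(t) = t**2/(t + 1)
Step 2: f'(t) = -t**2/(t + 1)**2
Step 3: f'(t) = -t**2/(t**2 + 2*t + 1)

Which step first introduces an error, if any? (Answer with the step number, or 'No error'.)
Step 2

Step 2 is incorrect due to a dropped term.
The step shows: -t**2/(t + 1)**2
The correct value should be: -t**2/(t + 1)**2 + 2*t/(t + 1)

Explanation: A term was dropped: the term 2*t/(t + 1) was incorrectly omitted
The later steps are derived from this incorrect expression, so the error originates in Step 2.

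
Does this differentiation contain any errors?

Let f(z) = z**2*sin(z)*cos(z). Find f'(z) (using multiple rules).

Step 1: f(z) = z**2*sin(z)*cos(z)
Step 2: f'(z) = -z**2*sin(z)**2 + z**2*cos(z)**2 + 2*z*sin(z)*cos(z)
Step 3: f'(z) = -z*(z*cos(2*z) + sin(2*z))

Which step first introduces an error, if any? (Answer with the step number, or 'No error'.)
Step 3

Step 3 is incorrect due to a sign flip.
The step shows: -z*(z*cos(2*z) + sin(2*z))
The correct value should be: z*(z*cos(2*z) + sin(2*z))

Explanation: The sign of the whole expression was flipped: the term z*(z*cos(2*z) + sin(2*z)) was incorrectly written as -z*(z*cos(2*z) + sin(2*z))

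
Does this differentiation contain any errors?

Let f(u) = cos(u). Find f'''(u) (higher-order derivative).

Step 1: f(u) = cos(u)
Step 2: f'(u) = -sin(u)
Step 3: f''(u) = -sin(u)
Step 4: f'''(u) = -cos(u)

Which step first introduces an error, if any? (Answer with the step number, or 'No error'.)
Step 3

Step 3 is incorrect due to a wrong trig function.
The step shows: -sin(u)
The correct value should be: -cos(u)

Explanation: cos(u) was incorrectly written as sin(u): the term -cos(u) was incorrectly written as -sin(u)
The later steps are derived from this incorrect expression, so the error originates in Step 3.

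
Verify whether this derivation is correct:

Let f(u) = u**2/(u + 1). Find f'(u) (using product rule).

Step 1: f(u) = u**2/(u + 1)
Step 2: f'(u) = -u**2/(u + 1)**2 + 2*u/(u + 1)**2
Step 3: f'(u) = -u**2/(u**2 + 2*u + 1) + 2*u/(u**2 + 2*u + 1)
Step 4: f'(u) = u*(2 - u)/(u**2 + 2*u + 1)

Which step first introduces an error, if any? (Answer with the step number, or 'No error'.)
Step 2

Step 2 is incorrect due to a wrong exponent.
The step shows: -u**2/(u + 1)**2 + 2*u/(u + 1)**2
The correct value should be: -u**2/(u + 1)**2 + 2*u/(u + 1)

Explanation: The exponent -1 on u + 1 was incorrectly written as -2: the term 2*u/(u + 1) was incorrectly written as 2*u/(u + 1)**2
The later steps are derived from this incorrect expression, so the error originates in Step 2.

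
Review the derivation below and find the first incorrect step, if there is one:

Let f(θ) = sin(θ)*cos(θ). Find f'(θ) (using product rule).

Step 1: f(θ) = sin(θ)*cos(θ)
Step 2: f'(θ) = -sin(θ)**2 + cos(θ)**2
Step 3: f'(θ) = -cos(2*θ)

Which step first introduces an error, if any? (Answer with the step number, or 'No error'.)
Step 3

Step 3 is incorrect due to a sign flip.
The step shows: -cos(2*θ)
The correct value should be: cos(2*θ)

Explanation: The sign of the whole expression was flipped: the term cos(2*θ) was incorrectly written as -cos(2*θ)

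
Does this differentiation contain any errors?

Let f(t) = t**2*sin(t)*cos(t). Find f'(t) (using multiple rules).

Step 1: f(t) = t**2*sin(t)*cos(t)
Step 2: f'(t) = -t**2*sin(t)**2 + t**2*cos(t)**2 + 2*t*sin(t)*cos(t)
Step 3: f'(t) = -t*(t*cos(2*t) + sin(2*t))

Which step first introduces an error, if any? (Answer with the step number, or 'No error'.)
Step 3

Step 3 is incorrect due to a sign flip.
The step shows: -t*(t*cos(2*t) + sin(2*t))
The correct value should be: t*(t*cos(2*t) + sin(2*t))

Explanation: The sign of the whole expression was flipped: the term t*(t*cos(2*t) + sin(2*t)) was incorrectly written as -t*(t*cos(2*t) + sin(2*t))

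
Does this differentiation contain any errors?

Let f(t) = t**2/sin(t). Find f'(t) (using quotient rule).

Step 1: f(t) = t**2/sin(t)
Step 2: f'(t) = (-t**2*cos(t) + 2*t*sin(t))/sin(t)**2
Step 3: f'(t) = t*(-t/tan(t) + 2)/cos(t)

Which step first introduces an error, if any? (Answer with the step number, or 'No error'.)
Step 3

Step 3 is incorrect due to a wrong trig function.
The step shows: t*(-t/tan(t) + 2)/cos(t)
The correct value should be: t*(-t/tan(t) + 2)/sin(t)

Explanation: sin(t) was incorrectly written as cos(t): the term t*(-t/tan(t) + 2)/sin(t) was incorrectly written as t*(-t/tan(t) + 2)/cos(t)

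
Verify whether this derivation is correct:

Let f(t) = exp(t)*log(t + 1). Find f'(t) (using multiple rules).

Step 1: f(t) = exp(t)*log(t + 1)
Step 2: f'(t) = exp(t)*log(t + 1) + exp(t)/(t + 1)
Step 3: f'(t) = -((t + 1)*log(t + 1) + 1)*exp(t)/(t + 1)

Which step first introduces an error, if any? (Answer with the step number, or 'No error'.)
Step 3

Step 3 is incorrect due to a sign flip.
The step shows: -((t + 1)*log(t + 1) + 1)*exp(t)/(t + 1)
The correct value should be: ((t + 1)*log(t + 1) + 1)*exp(t)/(t + 1)

Explanation: The sign of the whole expression was flipped: the term ((t + 1)*log(t + 1) + 1)*exp(t)/(t + 1) was incorrectly written as -((t + 1)*log(t + 1) + 1)*exp(t)/(t + 1)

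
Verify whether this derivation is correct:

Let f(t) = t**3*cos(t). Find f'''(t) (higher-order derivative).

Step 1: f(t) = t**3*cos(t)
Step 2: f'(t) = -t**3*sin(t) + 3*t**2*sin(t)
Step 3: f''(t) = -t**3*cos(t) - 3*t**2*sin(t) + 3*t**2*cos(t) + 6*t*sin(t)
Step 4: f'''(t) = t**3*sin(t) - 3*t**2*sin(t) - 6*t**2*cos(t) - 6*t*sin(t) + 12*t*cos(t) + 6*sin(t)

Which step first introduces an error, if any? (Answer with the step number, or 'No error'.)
Step 2

Step 2 is incorrect due to a wrong trig function.
The step shows: -t**3*sin(t) + 3*t**2*sin(t)
The correct value should be: -t**3*sin(t) + 3*t**2*cos(t)

Explanation: cos(t) was incorrectly written as sin(t): the term 3*t**2*cos(t) was incorrectly written as 3*t**2*sin(t)
The later steps are derived from this incorrect expression, so the error originates in Step 2.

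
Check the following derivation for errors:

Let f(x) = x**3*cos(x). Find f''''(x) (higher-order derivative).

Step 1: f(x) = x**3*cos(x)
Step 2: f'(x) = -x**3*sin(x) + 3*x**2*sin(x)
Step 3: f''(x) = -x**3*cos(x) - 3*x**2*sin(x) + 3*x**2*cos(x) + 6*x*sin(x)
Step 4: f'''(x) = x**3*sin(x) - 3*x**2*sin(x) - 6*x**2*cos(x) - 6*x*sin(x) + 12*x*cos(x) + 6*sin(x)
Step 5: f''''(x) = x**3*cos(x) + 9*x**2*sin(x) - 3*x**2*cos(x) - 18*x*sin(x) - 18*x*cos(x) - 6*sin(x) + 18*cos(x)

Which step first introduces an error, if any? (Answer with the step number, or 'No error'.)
Step 2

Step 2 is incorrect due to a wrong trig function.
The step shows: -x**3*sin(x) + 3*x**2*sin(x)
The correct value should be: -x**3*sin(x) + 3*x**2*cos(x)

Explanation: cos(x) was incorrectly written as sin(x): the term 3*x**2*cos(x) was incorrectly written as 3*x**2*sin(x)
The later steps are derived from this incorrect expression, so the error originates in Step 2.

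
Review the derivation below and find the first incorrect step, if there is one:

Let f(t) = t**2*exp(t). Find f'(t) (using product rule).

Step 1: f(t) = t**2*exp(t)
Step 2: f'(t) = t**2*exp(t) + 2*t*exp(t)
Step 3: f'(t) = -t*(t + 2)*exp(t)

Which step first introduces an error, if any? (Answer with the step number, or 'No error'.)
Step 3

Step 3 is incorrect due to a sign flip.
The step shows: -t*(t + 2)*exp(t)
The correct value should be: t*(t + 2)*exp(t)

Explanation: The sign of the whole expression was flipped: the term t*(t + 2)*exp(t) was incorrectly written as -t*(t + 2)*exp(t)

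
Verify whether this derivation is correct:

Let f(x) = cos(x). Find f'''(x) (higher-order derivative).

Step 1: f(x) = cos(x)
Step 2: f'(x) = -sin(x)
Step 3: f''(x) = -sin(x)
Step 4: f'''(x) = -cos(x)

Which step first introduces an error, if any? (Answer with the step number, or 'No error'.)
Step 3

Step 3 is incorrect due to a wrong trig function.
The step shows: -sin(x)
The correct value should be: -cos(x)

Explanation: cos(x) was incorrectly written as sin(x): the term -cos(x) was incorrectly written as -sin(x)
The later steps are derived from this incorrect expression, so the error originates in Step 3.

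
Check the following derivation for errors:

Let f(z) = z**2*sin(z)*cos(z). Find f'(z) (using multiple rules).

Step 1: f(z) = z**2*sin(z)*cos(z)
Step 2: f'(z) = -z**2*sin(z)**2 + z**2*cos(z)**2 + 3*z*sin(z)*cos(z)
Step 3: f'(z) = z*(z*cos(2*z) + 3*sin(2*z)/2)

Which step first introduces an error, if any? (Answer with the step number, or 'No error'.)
Step 2

Step 2 is incorrect due to a wrong coefficient.
The step shows: -z**2*sin(z)**2 + z**2*cos(z)**2 + 3*z*sin(z)*cos(z)
The correct value should be: -z**2*sin(z)**2 + z**2*cos(z)**2 + 2*z*sin(z)*cos(z)

Explanation: The coefficient 2 was incorrectly written as 3: the term 2*z*sin(z)*cos(z) was incorrectly written as 3*z*sin(z)*cos(z)
The later steps are derived from this incorrect expression, so the error originates in Step 2.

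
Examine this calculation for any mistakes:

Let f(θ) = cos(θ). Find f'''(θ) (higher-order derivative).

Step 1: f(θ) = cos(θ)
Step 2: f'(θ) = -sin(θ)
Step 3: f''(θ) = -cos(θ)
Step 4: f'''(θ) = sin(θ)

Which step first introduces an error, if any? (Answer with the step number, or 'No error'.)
No error

All steps in this derivation are correct.
The final answer f'''(θ) = sin(θ) is valid.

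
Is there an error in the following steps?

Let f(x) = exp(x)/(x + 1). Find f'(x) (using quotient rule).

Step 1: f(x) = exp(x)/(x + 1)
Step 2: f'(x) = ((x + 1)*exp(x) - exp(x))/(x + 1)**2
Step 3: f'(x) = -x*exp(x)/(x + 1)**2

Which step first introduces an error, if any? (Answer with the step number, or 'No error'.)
Step 3

Step 3 is incorrect due to a sign flip.
The step shows: -x*exp(x)/(x + 1)**2
The correct value should be: x*exp(x)/(x + 1)**2

Explanation: The sign of the whole expression was flipped: the term x*exp(x)/(x + 1)**2 was incorrectly written as -x*exp(x)/(x + 1)**2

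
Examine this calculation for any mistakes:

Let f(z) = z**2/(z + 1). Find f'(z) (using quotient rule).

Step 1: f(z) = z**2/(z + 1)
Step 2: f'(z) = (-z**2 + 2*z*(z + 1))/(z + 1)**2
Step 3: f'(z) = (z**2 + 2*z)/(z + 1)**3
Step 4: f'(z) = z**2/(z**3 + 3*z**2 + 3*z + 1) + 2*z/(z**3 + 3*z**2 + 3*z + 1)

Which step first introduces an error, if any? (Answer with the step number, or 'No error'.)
Step 3

Step 3 is incorrect due to a wrong exponent.
The step shows: (z**2 + 2*z)/(z + 1)**3
The correct value should be: (z**2 + 2*z)/(z + 1)**2

Explanation: The exponent -2 on z + 1 was incorrectly written as -3: the term (z**2 + 2*z)/(z + 1)**2 was incorrectly written as (z**2 + 2*z)/(z + 1)**3
The later steps are derived from this incorrect expression, so the error originates in Step 3.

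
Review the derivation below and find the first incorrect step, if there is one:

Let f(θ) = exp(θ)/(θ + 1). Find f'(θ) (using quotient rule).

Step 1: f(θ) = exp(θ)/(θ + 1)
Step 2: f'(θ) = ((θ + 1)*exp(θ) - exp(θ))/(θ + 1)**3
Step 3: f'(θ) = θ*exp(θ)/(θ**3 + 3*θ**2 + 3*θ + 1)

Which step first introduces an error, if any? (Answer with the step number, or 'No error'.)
Step 2

Step 2 is incorrect due to a wrong exponent.
The step shows: ((θ + 1)*exp(θ) - exp(θ))/(θ + 1)**3
The correct value should be: ((θ + 1)*exp(θ) - exp(θ))/(θ + 1)**2

Explanation: The exponent -2 on θ + 1 was incorrectly written as -3: the term ((θ + 1)*exp(θ) - exp(θ))/(θ + 1)**2 was incorrectly written as ((θ + 1)*exp(θ) - exp(θ))/(θ + 1)**3
The later steps are derived from this incorrect expression, so the error originates in Step 2.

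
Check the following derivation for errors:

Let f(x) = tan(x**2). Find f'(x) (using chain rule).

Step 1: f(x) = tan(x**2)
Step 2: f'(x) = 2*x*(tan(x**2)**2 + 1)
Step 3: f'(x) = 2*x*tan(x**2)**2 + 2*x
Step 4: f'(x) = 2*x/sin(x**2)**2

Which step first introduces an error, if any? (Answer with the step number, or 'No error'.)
Step 4

Step 4 is incorrect due to a wrong trig function.
The step shows: 2*x/sin(x**2)**2
The correct value should be: 2*x/cos(x**2)**2

Explanation: cos(x**2) was incorrectly written as sin(x**2): the term 2*x/cos(x**2)**2 was incorrectly written as 2*x/sin(x**2)**2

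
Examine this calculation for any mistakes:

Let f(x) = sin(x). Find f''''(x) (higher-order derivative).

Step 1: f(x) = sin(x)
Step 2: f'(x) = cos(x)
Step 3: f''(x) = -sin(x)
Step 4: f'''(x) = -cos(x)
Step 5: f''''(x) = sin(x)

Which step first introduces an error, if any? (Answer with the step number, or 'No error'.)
No error

All steps in this derivation are correct.
The final answer f''''(x) = sin(x) is valid.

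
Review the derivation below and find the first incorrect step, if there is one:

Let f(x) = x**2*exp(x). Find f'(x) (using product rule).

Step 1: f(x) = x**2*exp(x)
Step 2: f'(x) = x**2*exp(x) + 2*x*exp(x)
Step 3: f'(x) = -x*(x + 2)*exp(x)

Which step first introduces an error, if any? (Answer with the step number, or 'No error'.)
Step 3

Step 3 is incorrect due to a sign flip.
The step shows: -x*(x + 2)*exp(x)
The correct value should be: x*(x + 2)*exp(x)

Explanation: The sign of the whole expression was flipped: the term x*(x + 2)*exp(x) was incorrectly written as -x*(x + 2)*exp(x)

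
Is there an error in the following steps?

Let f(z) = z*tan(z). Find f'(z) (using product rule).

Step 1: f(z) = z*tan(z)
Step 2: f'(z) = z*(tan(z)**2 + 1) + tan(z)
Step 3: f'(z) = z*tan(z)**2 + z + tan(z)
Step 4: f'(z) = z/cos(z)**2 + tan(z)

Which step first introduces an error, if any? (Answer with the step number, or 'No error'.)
No error

All steps in this derivation are correct.
The final answer f'(z) = z/cos(z)**2 + tan(z) is valid.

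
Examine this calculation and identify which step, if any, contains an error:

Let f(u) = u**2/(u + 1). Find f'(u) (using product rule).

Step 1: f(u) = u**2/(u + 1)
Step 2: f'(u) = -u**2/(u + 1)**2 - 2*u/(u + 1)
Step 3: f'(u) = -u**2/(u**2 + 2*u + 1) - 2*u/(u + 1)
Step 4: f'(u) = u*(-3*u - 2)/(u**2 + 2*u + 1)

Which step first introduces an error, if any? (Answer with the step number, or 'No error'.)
Step 2

Step 2 is incorrect due to a sign flip.
The step shows: -u**2/(u + 1)**2 - 2*u/(u + 1)
The correct value should be: -u**2/(u + 1)**2 + 2*u/(u + 1)

Explanation: The sign of one term was flipped: the term 2*u/(u + 1) was incorrectly written as -2*u/(u + 1)
The later steps are derived from this incorrect expression, so the error originates in Step 2.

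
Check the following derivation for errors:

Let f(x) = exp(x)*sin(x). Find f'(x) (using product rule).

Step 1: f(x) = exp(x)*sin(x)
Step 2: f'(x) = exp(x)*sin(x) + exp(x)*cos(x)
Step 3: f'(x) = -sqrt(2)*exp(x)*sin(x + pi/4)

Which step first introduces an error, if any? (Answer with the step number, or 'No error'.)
Step 3

Step 3 is incorrect due to a sign flip.
The step shows: -sqrt(2)*exp(x)*sin(x + pi/4)
The correct value should be: sqrt(2)*exp(x)*sin(x + pi/4)

Explanation: The sign of the whole expression was flipped: the term sqrt(2)*exp(x)*sin(x + pi/4) was incorrectly written as -sqrt(2)*exp(x)*sin(x + pi/4)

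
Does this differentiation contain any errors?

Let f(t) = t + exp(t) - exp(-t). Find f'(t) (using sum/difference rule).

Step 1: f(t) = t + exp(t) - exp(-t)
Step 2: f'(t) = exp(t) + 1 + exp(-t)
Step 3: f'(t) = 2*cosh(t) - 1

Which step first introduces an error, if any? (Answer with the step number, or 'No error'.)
Step 3

Step 3 is incorrect due to a sign flip.
The step shows: 2*cosh(t) - 1
The correct value should be: 2*cosh(t) + 1

Explanation: The sign of one term was flipped: the term 1 was incorrectly written as -1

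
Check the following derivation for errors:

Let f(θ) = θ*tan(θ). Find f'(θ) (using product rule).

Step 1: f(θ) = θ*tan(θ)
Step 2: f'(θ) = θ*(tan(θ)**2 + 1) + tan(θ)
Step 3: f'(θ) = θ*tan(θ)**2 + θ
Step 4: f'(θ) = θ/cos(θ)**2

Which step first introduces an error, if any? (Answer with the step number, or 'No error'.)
Step 3

Step 3 is incorrect due to a dropped term.
The step shows: θ*tan(θ)**2 + θ
The correct value should be: θ*tan(θ)**2 + θ + tan(θ)

Explanation: A term was dropped: the term tan(θ) was incorrectly omitted
The later steps are derived from this incorrect expression, so the error originates in Step 3.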